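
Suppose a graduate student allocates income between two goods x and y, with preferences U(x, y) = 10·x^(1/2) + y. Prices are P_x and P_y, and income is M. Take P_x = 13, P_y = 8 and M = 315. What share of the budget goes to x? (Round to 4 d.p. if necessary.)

Utility is quasi-linear in y; the FOC for x is 5/√x = P_x/P_y.
Solve: √x = 5·P_y/P_x, so x*(P_x,P_y) = (5·P_y/P_x)², and y* = (M − P_x·x*)/P_y.
Plugging in: x* = (5·8/13)² = 9.4675, y* = 23.9904.
Expenditure on x: 13·9.4675 = 123.0769; share = 0.3907.

share on x = 0.3907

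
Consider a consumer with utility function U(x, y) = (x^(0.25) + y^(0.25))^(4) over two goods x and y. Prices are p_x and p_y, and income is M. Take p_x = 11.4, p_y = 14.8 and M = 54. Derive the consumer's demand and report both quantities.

MU_x ∝ x^(-0.75), MU_y ∝ y^(-0.75), so MRS = (y/x)^(0.75) = p_x/p_y.
Hence y/x = (p_x/p_y)^(1/(0.75)), i.e. raised to the 4/3 power.
Substitute y = (y/x)·x into the budget: x* = M/(p_x + p_y·(y/x)).
Numerically y/x = 0.706086, so x* = 54/(11.4 + 14.8·0.706086) = 2.4714 and y* = 0.706086·2.4714 = 1.745.

x* = 2.4714, y* = 1.745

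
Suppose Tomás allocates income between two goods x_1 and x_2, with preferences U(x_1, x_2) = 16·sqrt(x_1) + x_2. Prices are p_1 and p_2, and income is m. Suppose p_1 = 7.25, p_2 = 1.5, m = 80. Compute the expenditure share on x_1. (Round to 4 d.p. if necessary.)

MU_x_1 = 8/√x_1, MU_x_2 = 1. Tangency: 8/√x_1 = p_1/p_2.
Solve: √x_1 = 8·p_2/p_1, so x_1*(p_1,p_2) = (8·p_2/p_1)², and x_2* = (m − p_1·x_1*)/p_2.
Plugging in: x_1* = (8·1.5/7.25)² = 2.7396, x_2* = 40.092.
Expenditure on x_1: 7.25·2.7396 = 19.8621; share = 0.2483.

share on x_1 = 0.2483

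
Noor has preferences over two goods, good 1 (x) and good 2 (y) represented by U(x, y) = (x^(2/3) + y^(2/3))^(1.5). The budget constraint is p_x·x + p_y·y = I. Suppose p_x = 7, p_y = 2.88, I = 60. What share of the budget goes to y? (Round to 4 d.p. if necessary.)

From the CES first-order condition, (y/x)^(1/3) = p_x/p_y.
Solve for the ratio: y/x = [p_x/p_y]^(3).
Substitute y = (y/x)·x into the budget: x* = I/(p_x + p_y·(y/x)).
Numerically y/x = 14.358751, so x* = 60/(7 + 2.88·14.358751) = 1.2409 and y* = 14.358751·1.2409 = 17.8173.
Expenditure on y: 2.88·17.8173 = 51.3139; share = 0.8552.

share on y = 0.8552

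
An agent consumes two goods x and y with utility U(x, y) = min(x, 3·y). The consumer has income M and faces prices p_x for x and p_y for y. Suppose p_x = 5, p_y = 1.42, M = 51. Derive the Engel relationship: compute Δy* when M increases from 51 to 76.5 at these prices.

With perfect complements, no substitution: consume in ratio x:y = 3:1.
Budget: p_x·x + p_y·(1/3)·x = M, so (3·p_x + p_y)·x = 3·M.
Demand: x*(p_x,p_y,M) = 3·M/(3·p_x + p_y), y* = M/(3·p_x + p_y).
Here 3·5 + 1.42 = 16.42, giving y* = 3.106.
At M' = 76.5: y* = 4.659. Change: 4.659 − 3.106 = 1.553.

Δy* = 1.553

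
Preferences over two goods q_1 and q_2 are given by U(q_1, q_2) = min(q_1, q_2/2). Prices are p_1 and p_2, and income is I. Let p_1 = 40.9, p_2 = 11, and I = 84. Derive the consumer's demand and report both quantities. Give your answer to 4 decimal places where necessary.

q_1* = 1.3355, q_2* = 2.6709

With perfect complements, no substitution: consume in ratio q_1:q_2 = 1:2.
Budget: p_1·q_1 + p_2·2·q_1 = I, so (p_1 + 2·p_2)·q_1 = I.
Demand: q_1*(p_1,p_2,I) = I/(p_1 + 2·p_2), q_2* = 2·I/(p_1 + 2·p_2).
Here 40.9 + 2·11 = 62.9, giving q_1* = 1.3355 and q_2* = 2.6709.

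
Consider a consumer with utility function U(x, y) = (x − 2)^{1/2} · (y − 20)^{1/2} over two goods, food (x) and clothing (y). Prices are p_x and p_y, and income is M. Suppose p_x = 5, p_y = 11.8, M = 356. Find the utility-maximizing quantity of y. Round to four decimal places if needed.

y* = 24.661

Let x' = x−2, y' = y−20. MRS = y'/x' = p_x/p_y.
Substituting into the budget: x* = 2 + 0.5·(M − 2·p_x − 20·p_y)/p_x, and y* = 20 + 0.5·(…)/p_y.
Discretionary income = 356 − 2·5 − 20·11.8 = 110; y* = 20 + 0.5·110/11.8 = 24.661.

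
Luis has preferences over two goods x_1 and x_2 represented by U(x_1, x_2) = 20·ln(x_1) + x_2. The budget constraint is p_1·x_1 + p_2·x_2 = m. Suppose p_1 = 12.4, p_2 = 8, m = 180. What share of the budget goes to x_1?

share on x_1 = 0.8889

MU_x_1 = 20/x_1, MU_x_2 = 1. Tangency: 20/x_1 = p_1/p_2.
So x_1*(p_1,p_2) = 20·p_2/p_1, independent of income; and x_2* = (m − 20·p_2)/p_2.
At the given prices: x_1* = 20·8/12.4 = 12.9032, and x_2* = 2.5.
Expenditure on x_1: 12.4·12.9032 = 160; share = 0.8889.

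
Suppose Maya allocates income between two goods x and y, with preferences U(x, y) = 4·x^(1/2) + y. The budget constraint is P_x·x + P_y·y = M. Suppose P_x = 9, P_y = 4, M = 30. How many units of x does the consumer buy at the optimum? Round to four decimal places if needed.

x* = 0.7901

Thus x* = (2·P_y/P_x)² — independent of M — with the rest of income spent on y.
Plugging in: x* = (2·4/9)² = 0.7901.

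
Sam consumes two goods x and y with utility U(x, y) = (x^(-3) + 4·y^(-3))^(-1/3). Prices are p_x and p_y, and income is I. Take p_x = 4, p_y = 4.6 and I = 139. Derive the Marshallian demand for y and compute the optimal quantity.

From the CES first-order condition, (1/4)·(y/x)^(4) = p_x/p_y.
Solve for the ratio: y/x = [4·p_x/p_y]^(0.25).
With the ratio pinned down, the budget gives x* = I/(p_x + p_y·(y/x)) and y* = (y/x)·x*.
Numerically y/x = 1.365654, so x* = 139/(4 + 4.6·1.365654) = 13.5188 and y* = 1.365654·13.5188 = 18.4619.

y* = 18.4619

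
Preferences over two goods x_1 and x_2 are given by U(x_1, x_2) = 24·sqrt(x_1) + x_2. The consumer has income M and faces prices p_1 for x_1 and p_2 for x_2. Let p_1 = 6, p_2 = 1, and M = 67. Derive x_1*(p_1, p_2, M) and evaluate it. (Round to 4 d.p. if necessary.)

Utility is quasi-linear in x_2; the FOC for x_1 is 12/√x_1 = p_1/p_2.
Solve: √x_1 = 12·p_2/p_1, so x_1*(p_1,p_2) = (12·p_2/p_1)², and x_2* = (M − p_1·x_1*)/p_2.
Plugging in: x_1* = (12·1/6)² = 4.

x_1* = 4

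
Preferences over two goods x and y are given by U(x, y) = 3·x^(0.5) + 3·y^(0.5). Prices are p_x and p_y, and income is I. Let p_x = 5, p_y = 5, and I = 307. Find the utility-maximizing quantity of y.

From the CES first-order condition, (y/x)^(0.5) = p_x/p_y.
Solve for the ratio: y/x = [p_x/p_y]^(2).
Substitute y = (y/x)·x into the budget: x* = I/(p_x + p_y·(y/x)).
Numerically y/x = 1, so x* = 307/(5 + 5·1) = 30.7 and y* = 1·30.7 = 30.7.

y* = 30.7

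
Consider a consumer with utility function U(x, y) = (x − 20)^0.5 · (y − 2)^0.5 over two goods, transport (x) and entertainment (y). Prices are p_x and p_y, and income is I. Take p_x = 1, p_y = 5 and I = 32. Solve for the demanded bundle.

x* = 21, y* = 2.2

Let x' = x−20, y' = y−2. MRS = y'/x' = p_x/p_y.
After buying the subsistence bundle (20, 2), a share 0.5 of the remaining income goes to x: x* = 20 + 0.5·(I − 20p_x − 2p_y)/p_x.
Discretionary income = 32 − 20·1 − 2·5 = 2; x* = 20 + 0.5·2/1 = 21; y* = 2 + 0.5·2/5 = 2.2.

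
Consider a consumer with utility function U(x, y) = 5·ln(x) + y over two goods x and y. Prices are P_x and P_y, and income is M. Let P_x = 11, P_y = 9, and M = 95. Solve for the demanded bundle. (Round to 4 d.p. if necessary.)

So x*(P_x,P_y) = 5·P_y/P_x, independent of income; and y* = (M − 5·P_y)/P_y.
At the given prices: x* = 5·9/11 = 4.0909, and y* = 5.5556.

x* = 4.0909, y* = 5.5556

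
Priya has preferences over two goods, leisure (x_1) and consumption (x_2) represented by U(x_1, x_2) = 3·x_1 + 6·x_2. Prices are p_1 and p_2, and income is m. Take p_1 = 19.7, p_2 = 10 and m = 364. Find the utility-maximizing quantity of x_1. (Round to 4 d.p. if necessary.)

Perfect substitutes: compare marginal utility per dollar. 3/p_1 vs 6/p_2 → 0.1523 vs 0.6.
x_2 gives more utility per dollar, so spend all income on x_2: x_2* = m/p_2, x_1* = 0.
Numerically: x_1* = 0, x_2* = 36.4.

x_1* = 0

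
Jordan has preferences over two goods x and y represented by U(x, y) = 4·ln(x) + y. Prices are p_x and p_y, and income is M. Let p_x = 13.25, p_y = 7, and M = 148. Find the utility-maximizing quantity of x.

x* = 2.1132

Set MRS = p_x/p_y: (4/x)/1 = p_x/p_y.
So x*(p_x,p_y) = 4·p_y/p_x, independent of income; and y* = (M − 4·p_y)/p_y.
At the given prices: x* = 4·7/13.25 = 2.1132.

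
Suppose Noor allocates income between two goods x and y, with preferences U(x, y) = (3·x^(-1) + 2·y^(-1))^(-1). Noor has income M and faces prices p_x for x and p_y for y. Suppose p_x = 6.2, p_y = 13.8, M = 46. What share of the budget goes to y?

MRS = MU_x/MU_y = (3/2)·(y/x)^(2). Set equal to p_x/p_y.
Hence y/x = ((2/3)·p_x/p_y)^(1/(2)), i.e. raised to the 0.5 power.
Substitute y = (y/x)·x into the budget: x* = M/(p_x + p_y·(y/x)).
Numerically y/x = 0.547281, so x* = 46/(6.2 + 13.8·0.547281) = 3.3449 and y* = 0.547281·3.3449 = 1.8306.
Expenditure on y: 13.8·1.8306 = 25.2619; share = 0.5492.

share on y = 0.5492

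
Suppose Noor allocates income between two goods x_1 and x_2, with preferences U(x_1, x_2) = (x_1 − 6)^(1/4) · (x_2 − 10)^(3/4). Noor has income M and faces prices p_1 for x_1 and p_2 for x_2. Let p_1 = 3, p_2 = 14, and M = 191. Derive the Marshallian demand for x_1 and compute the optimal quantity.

This is Cobb-Douglas in (x_1−6, x_2−10): tangency gives 0.25·p_2·(x_2−10) = 0.75·p_1·(x_1−6).
Substituting into the budget: x_1* = 6 + 0.25·(M − 6·p_1 − 10·p_2)/p_1, and x_2* = 10 + 0.75·(…)/p_2.
Discretionary income = 191 − 6·3 − 10·14 = 33; x_1* = 6 + 0.25·33/3 = 8.75.

x_1* = 8.75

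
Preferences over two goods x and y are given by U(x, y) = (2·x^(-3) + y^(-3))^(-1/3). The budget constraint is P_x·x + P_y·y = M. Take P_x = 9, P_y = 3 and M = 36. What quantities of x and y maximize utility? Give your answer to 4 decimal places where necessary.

MRS = MU_x/MU_y = 2·(y/x)^(4). Set equal to P_x/P_y.
Solve for the ratio: y/x = [(1/2)·P_x/P_y]^(0.25).
Substitute y = (y/x)·x into the budget: x* = M/(P_x + P_y·(y/x)).
Numerically y/x = 1.106682, so x* = 36/(9 + 3·1.106682) = 2.9221 and y* = 1.106682·2.9221 = 3.2338.

x* = 2.9221, y* = 3.2338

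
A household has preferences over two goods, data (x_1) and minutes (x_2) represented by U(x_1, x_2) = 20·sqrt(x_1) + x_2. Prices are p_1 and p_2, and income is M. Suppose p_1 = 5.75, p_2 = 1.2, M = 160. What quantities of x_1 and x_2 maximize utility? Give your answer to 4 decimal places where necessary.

Plugging in: x_1* = (10·1.2/5.75)² = 4.3554, x_2* = 112.4638.

x_1* = 4.3554, x_2* = 112.4638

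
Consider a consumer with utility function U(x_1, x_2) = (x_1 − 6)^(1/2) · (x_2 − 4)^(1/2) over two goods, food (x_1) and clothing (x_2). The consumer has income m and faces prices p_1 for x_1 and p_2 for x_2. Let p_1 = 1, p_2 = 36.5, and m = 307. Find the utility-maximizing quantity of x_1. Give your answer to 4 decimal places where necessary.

x_1* = 83.5

MRS = (x_2−4)/(x_1−6). Tangency with p_1/p_2 gives x_2−4 = (p_1/p_2)·(x_1−6).
After buying the subsistence bundle (6, 4), a share 0.5 of the remaining income goes to x_1: x_1* = 6 + 0.5·(m − 6p_1 − 4p_2)/p_1.
Discretionary income = 307 − 6·1 − 4·36.5 = 155; x_1* = 6 + 0.5·155/1 = 83.5.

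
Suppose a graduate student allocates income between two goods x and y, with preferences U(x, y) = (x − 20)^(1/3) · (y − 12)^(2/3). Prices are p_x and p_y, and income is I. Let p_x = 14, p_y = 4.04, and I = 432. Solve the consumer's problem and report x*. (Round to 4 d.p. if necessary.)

Let x' = x−20, y' = y−12. MRS = (1/2)·y'/x' = p_x/p_y.
After buying the subsistence bundle (20, 12), a share 1/3 of the remaining income goes to x: x* = 20 + 1/3·(I − 20p_x − 12p_y)/p_x.
Discretionary income = 432 − 20·14 − 12·4.04 = 103.52; x* = 20 + 1/3·103.52/14 = 22.4648.

x* = 22.4648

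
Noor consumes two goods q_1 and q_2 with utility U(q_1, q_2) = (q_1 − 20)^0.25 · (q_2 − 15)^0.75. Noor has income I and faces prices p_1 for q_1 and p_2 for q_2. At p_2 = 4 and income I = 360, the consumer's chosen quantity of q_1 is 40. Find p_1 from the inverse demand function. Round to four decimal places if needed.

p_1 = 3

MRS = (1/3)·(q_2−15)/(q_1−20). Tangency with p_1/p_2 gives q_2−15 = 3·(p_1/p_2)·(q_1−20).
After buying the subsistence bundle (20, 15), a share 0.25 of the remaining income goes to q_1: q_1* = 20 + 0.25·(I − 20p_1 − 15p_2)/p_1.
Set q_1* = 40 in the demand function and solve for p_1: p_1 = 3.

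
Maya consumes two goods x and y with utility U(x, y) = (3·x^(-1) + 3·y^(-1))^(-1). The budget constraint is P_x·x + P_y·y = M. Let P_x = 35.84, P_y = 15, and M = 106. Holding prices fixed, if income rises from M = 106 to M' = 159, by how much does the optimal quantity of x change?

Δx* = 0.8979

From the CES first-order condition, (y/x)^(2) = P_x/P_y.
Solve for the ratio: y/x = [P_x/P_y]^(0.5).
With the ratio pinned down, the budget gives x* = M/(P_x + P_y·(y/x)) and y* = (y/x)·x*.
Numerically y/x = 1.545747, so x* = 106/(35.84 + 15·1.545747) = 1.7958.
At M' = 159: x* = 2.6937. Change: 2.6937 − 1.7958 = 0.8979.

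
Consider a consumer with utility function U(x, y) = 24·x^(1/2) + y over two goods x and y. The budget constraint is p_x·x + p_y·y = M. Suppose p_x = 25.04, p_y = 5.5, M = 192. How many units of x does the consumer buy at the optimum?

x* = 6.9474

Utility is quasi-linear in y; the FOC for x is 12/√x = p_x/p_y.
Thus x* = (12·p_y/p_x)² — independent of M — with the rest of income spent on y.
Plugging in: x* = (12·5.5/25.04)² = 6.9474.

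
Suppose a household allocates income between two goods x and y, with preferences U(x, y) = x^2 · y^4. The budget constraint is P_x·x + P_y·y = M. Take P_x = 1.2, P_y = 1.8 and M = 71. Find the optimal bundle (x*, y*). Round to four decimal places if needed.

MU_x/MU_y = (2·y)/(4·x); tangency sets this equal to P_x/P_y.
So 2·P_y·y = 4·P_x·x; combined with the budget, a share 1/3 of income goes to x.
Demand: x*(P_x,P_y,M) = 1/3·M/P_x and y* = 2/3·M/P_y.
At P_x=1.2, P_y=1.8, M=71: x* = 1/3·71/1.2 = 19.7222, y* = 26.2963.

x* = 19.7222, y* = 26.2963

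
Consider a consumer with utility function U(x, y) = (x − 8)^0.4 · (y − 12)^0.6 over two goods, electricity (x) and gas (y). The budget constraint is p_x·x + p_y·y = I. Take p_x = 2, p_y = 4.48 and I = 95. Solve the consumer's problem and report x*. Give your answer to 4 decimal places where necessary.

x* = 13.048

This is Cobb-Douglas in (x−8, y−12): tangency gives 0.4·p_y·(y−12) = 0.6·p_x·(x−8).
After buying the subsistence bundle (8, 12), a share 0.4 of the remaining income goes to x: x* = 8 + 0.4·(I − 8p_x − 12p_y)/p_x.
Discretionary income = 95 − 8·2 − 12·4.48 = 25.24; x* = 8 + 0.4·25.24/2 = 13.048.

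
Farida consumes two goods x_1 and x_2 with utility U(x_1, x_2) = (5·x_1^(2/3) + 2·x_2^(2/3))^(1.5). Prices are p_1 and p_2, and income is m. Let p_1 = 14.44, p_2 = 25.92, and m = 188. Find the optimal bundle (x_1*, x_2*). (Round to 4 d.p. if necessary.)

From the CES first-order condition, (5/2)·(x_2/x_1)^(1/3) = p_1/p_2.
Hence x_2/x_1 = ((2/5)·p_1/p_2)^(1/(1/3)), i.e. raised to the 3 power.
With the ratio pinned down, the budget gives x_1* = m/(p_1 + p_2·(x_2/x_1)) and x_2* = (x_2/x_1)·x_1*.
Numerically x_2/x_1 = 0.011066, so x_1* = 188/(14.44 + 25.92·0.011066) = 12.7658 and x_2* = 0.011066·12.7658 = 0.1413.

x_1* = 12.7658, x_2* = 0.1413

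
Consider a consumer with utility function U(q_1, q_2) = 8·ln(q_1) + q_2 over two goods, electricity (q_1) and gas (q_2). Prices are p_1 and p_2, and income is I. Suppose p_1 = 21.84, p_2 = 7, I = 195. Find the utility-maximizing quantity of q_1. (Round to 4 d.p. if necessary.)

q_1* = 2.5641

Set MRS = p_1/p_2: (8/q_1)/1 = p_1/p_2.
So q_1*(p_1,p_2) = 8·p_2/p_1, independent of income; and q_2* = (I − 8·p_2)/p_2.
At the given prices: q_1* = 8·7/21.84 = 2.5641.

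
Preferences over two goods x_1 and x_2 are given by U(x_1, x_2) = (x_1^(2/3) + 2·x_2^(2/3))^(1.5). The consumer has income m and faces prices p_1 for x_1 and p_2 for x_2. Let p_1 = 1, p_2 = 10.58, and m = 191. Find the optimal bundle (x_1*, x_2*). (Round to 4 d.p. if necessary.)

MU_x_1 ∝ x_1^(-1/3), MU_x_2 ∝ 2·x_2^(-1/3), so MRS = (1/2)·(x_2/x_1)^(1/3) = p_1/p_2.
Solve for the ratio: x_2/x_1 = [2·p_1/p_2]^(3).
With the ratio pinned down, the budget gives x_1* = m/(p_1 + p_2·(x_2/x_1)) and x_2* = (x_2/x_1)·x_1*.
Numerically x_2/x_1 = 0.006755, so x_1* = 191/(1 + 10.58·0.006755) = 178.2599 and x_2* = 0.006755·178.2599 = 1.2042.

x_1* = 178.2599, x_2* = 1.2042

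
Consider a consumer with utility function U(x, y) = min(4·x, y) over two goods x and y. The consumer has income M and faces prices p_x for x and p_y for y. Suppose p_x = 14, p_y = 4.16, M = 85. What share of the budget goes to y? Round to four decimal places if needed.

share on y = 0.5431

Leontief preferences: the optimum is at the kink where x/1 = y/4, i.e. y = 4·x.
Budget: p_x·x + p_y·4·x = M, so (p_x + 4·p_y)·x = M.
Demand: x*(p_x,p_y,M) = M/(p_x + 4·p_y), y* = 4·M/(p_x + 4·p_y).
Here 14 + 4·4.16 = 30.64, giving x* = 2.7742 and y* = 11.0966.
Expenditure on y: 4.16·11.0966 = 46.1619; share = 0.5431.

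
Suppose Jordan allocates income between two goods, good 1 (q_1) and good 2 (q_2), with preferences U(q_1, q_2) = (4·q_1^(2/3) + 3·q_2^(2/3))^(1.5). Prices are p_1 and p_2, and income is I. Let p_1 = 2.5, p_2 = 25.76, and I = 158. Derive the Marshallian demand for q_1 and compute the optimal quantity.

q_1* = 62.9499

MRS = MU_q_1/MU_q_2 = (4/3)·(q_2/q_1)^(1/3). Set equal to p_1/p_2.
Solve for the ratio: q_2/q_1 = [(3/4)·p_1/p_2]^(3).
Substitute q_2 = (q_2/q_1)·q_1 into the budget: q_1* = I/(p_1 + p_2·(q_2/q_1)).
Numerically q_2/q_1 = 0.000386, so q_1* = 158/(2.5 + 25.76·0.000386) = 62.9499.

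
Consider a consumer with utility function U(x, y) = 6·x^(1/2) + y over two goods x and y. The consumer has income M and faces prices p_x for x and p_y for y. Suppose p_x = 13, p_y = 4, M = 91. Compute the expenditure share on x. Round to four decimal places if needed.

Utility is quasi-linear in y; the FOC for x is 3/√x = p_x/p_y.
Solve: √x = 3·p_y/p_x, so x*(p_x,p_y) = (3·p_y/p_x)², and y* = (M − p_x·x*)/p_y.
Plugging in: x* = (3·4/13)² = 0.8521, y* = 19.9808.
Expenditure on x: 13·0.8521 = 11.0769; share = 0.1217.

share on x = 0.1217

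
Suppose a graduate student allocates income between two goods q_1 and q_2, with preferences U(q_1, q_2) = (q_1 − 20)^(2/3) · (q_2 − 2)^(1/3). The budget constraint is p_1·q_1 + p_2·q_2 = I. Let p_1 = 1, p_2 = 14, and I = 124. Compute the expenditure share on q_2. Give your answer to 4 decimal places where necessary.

This is Cobb-Douglas in (q_1−20, q_2−2): tangency gives 2/3·p_2·(q_2−2) = 1/3·p_1·(q_1−20).
Substituting into the budget: q_1* = 20 + 2/3·(I − 20·p_1 − 2·p_2)/p_1, and q_2* = 2 + 1/3·(…)/p_2.
Discretionary income = 124 − 20·1 − 2·14 = 76; q_1* = 20 + 2/3·76/1 = 70.6667; q_2* = 2 + 1/3·76/14 = 3.8095.
Expenditure on q_2: 14·3.8095 = 53.3333; share = 0.4301.

share on q_2 = 0.4301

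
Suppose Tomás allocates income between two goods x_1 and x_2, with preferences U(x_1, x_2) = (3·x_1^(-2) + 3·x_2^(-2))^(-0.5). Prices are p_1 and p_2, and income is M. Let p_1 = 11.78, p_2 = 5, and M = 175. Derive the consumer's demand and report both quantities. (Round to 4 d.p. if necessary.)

x_1* = 9.4938, x_2* = 12.6327

Substitute x_2 = (x_2/x_1)·x_1 into the budget: x_1* = M/(p_1 + p_2·(x_2/x_1)).
Numerically x_2/x_1 = 1.330633, so x_1* = 175/(11.78 + 5·1.330633) = 9.4938 and x_2* = 1.330633·9.4938 = 12.6327.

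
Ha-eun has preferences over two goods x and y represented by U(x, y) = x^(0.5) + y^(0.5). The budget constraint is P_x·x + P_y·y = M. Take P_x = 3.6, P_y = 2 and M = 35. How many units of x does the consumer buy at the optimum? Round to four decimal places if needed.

x* = 3.4722

MRS = MU_x/MU_y = (y/x)^(0.5). Set equal to P_x/P_y.
Solve for the ratio: y/x = [P_x/P_y]^(2).
With the ratio pinned down, the budget gives x* = M/(P_x + P_y·(y/x)) and y* = (y/x)·x*.
Numerically y/x = 3.24, so x* = 35/(3.6 + 2·3.24) = 3.4722.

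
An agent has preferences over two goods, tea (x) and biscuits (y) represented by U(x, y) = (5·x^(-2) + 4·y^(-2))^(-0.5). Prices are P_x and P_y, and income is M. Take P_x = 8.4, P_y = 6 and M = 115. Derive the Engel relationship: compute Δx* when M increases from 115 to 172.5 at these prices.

Δx* = 3.93

Numerically y/x = 1.038499, so x* = 115/(8.4 + 6·1.038499) = 7.86.
At M' = 172.5: x* = 11.79. Change: 11.79 − 7.86 = 3.93.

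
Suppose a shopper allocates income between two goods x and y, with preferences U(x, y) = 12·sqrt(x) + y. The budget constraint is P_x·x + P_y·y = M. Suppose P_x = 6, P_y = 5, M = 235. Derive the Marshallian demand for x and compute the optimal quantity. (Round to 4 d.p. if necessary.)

Utility is quasi-linear in y; the FOC for x is 6/√x = P_x/P_y.
Solve: √x = 6·P_y/P_x, so x*(P_x,P_y) = (6·P_y/P_x)², and y* = (M − P_x·x*)/P_y.
Plugging in: x* = (6·5/6)² = 25.

x* = 25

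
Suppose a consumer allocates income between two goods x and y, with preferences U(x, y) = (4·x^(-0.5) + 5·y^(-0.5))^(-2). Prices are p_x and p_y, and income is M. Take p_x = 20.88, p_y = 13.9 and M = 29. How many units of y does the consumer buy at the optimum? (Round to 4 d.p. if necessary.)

y* = 1.05

MU_x ∝ 4·x^(-1.5), MU_y ∝ 5·y^(-1.5), so MRS = (4/5)·(y/x)^(1.5) = p_x/p_y.
Solve for the ratio: y/x = [(5/4)·p_x/p_y]^(2/3).
Substitute y = (y/x)·x into the budget: x* = M/(p_x + p_y·(y/x)).
Numerically y/x = 1.522009, so x* = 29/(20.88 + 13.9·1.522009) = 0.6899 and y* = 1.522009·0.6899 = 1.05.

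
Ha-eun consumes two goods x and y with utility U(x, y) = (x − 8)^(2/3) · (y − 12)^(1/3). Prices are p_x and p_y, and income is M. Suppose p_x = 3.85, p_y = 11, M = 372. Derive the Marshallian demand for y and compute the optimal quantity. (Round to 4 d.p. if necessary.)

Let x' = x−8, y' = y−12. MRS = 2·y'/x' = p_x/p_y.
After buying the subsistence bundle (8, 12), a share 2/3 of the remaining income goes to x: x* = 8 + 2/3·(M − 8p_x − 12p_y)/p_x.
Discretionary income = 372 − 8·3.85 − 12·11 = 209.2; y* = 12 + 1/3·209.2/11 = 18.3394.

y* = 18.3394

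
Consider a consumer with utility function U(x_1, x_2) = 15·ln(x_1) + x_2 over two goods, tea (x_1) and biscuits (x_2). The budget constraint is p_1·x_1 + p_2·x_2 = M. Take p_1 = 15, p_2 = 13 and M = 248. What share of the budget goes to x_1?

MU_x_1 = 15/x_1, MU_x_2 = 1. Tangency: 15/x_1 = p_1/p_2.
So x_1*(p_1,p_2) = 15·p_2/p_1, independent of income; and x_2* = (M − 15·p_2)/p_2.
At the given prices: x_1* = 15·13/15 = 13, and x_2* = 4.0769.
Expenditure on x_1: 15·13 = 195; share = 0.7863.

share on x_1 = 0.7863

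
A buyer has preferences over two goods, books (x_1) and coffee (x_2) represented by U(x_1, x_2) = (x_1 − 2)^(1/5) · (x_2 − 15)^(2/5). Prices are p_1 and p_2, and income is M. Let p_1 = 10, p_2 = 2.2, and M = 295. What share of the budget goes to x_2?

MRS = (1/2)·(x_2−15)/(x_1−2). Tangency with p_1/p_2 gives x_2−15 = 2·(p_1/p_2)·(x_1−2).
After buying the subsistence bundle (2, 15), a share 1/3 of the remaining income goes to x_1: x_1* = 2 + 1/3·(M − 2p_1 − 15p_2)/p_1.
Discretionary income = 295 − 2·10 − 15·2.2 = 242; x_1* = 2 + 1/3·242/10 = 10.0667; x_2* = 15 + 2/3·242/2.2 = 88.3333.
Expenditure on x_2: 2.2·88.3333 = 194.3333; share = 0.6588.

share on x_2 = 0.6588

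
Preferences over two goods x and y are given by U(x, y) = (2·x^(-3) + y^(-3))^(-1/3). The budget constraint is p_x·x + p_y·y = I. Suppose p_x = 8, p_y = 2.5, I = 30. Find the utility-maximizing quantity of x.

x* = 2.7748

MRS = MU_x/MU_y = 2·(y/x)^(4). Set equal to p_x/p_y.
Solve for the ratio: y/x = [(1/2)·p_x/p_y]^(0.25).
Substitute y = (y/x)·x into the budget: x* = I/(p_x + p_y·(y/x)).
Numerically y/x = 1.124683, so x* = 30/(8 + 2.5·1.124683) = 2.7748.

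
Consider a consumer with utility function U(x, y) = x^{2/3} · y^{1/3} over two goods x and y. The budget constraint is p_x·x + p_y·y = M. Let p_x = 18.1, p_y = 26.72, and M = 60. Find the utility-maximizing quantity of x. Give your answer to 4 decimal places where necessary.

The MRS is 2·y/x. Set MRS = p_x/p_y.
So 2/3·p_y·y = 1/3·p_x·x; combined with the budget, a share 2/3 of income goes to x.
Demand: x*(p_x,p_y,M) = 2/3·M/p_x and y* = 1/3·M/p_y.
At p_x=18.1, p_y=26.72, M=60: x* = 2/3·60/18.1 = 2.2099.

x* = 2.2099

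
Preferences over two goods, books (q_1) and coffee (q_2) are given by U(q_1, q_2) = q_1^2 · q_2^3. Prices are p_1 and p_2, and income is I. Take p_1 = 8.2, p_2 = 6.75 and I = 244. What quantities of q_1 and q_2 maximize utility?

Tangency: MRS = (2/3)·q_2/q_1 = p_1/p_2.
Rearranging, p_2·q_2 = (3/2)·p_1·q_1. Substituting into the budget gives p_1·q_1·(1 + (3/2)) = I.
Demand: q_1*(p_1,p_2,I) = 0.4·I/p_1 and q_2* = 0.6·I/p_2.
At p_1=8.2, p_2=6.75, I=244: q_1* = 0.4·244/8.2 = 11.9024, q_2* = 21.6889.

q_1* = 11.9024, q_2* = 21.6889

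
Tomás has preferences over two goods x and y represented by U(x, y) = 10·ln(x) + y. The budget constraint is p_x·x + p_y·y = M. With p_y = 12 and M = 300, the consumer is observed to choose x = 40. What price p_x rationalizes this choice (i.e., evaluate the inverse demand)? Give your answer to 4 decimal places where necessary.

p_x = 3

MU_x = 10/x, MU_y = 1. Tangency: 10/x = p_x/p_y.
So x*(p_x,p_y) = 10·p_y/p_x, independent of income; and y* = (M − 10·p_y)/p_y.
Set x* = 40 in the demand function and solve for p_x: p_x = 3.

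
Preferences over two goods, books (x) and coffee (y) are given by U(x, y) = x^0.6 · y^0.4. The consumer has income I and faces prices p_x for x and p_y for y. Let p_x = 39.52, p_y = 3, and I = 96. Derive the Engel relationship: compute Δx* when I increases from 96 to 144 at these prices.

Tangency: MRS = (3/2)·y/x = p_x/p_y.
Rearranging, p_y·y = (2/3)·p_x·x. Substituting into the budget gives p_x·x·(1 + (2/3)) = I.
Demand: x*(p_x,p_y,I) = 0.6·I/p_x and y* = 0.4·I/p_y.
At p_x=39.52, p_y=3, I=96: x* = 0.6·96/39.52 = 1.4575.
At I' = 144: x* = 2.1862. Change: 2.1862 − 1.4575 = 0.7287.

Δx* = 0.7287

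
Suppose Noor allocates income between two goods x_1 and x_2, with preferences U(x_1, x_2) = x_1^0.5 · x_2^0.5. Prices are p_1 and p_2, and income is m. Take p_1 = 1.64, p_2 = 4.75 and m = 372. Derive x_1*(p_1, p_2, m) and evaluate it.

The MRS is x_2/x_1. Set MRS = p_1/p_2.
Rearranging, p_2·x_2 = p_1·x_1. Substituting into the budget gives p_1·x_1·(1 + 1) = m.
Demand: x_1*(p_1,p_2,m) = 0.5·m/p_1 and x_2* = 0.5·m/p_2.
At p_1=1.64, p_2=4.75, m=372: x_1* = 0.5·372/1.64 = 113.4146.

x_1* = 113.4146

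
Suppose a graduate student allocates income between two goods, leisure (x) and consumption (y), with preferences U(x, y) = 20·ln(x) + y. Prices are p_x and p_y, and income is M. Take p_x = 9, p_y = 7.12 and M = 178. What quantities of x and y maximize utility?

MU_x = 20/x, MU_y = 1. Tangency: 20/x = p_x/p_y.
So x*(p_x,p_y) = 20·p_y/p_x, independent of income; and y* = (M − 20·p_y)/p_y.
At the given prices: x* = 20·7.12/9 = 15.8222, and y* = 5.

x* = 15.8222, y* = 5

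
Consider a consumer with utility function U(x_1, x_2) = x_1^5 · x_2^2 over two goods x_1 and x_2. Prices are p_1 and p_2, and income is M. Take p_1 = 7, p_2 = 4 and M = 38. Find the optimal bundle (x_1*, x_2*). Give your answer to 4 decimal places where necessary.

MU_x_1/MU_x_2 = (5·x_2)/(2·x_1); tangency sets this equal to p_1/p_2.
So 5·p_2·x_2 = 2·p_1·x_1; combined with the budget, a share 5/7 of income goes to x_1.
Demand: x_1*(p_1,p_2,M) = 5/7·M/p_1 and x_2* = 2/7·M/p_2.
At p_1=7, p_2=4, M=38: x_1* = 5/7·38/7 = 3.8776, x_2* = 2.7143.

x_1* = 3.8776, x_2* = 2.7143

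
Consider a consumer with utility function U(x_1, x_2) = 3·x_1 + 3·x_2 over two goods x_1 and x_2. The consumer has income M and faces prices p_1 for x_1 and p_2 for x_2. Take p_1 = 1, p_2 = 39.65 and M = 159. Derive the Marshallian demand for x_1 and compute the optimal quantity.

Perfect substitutes: compare marginal utility per dollar. 3/p_1 vs 3/p_2 → 3 vs 0.0757.
x_1 gives more utility per dollar, so spend all income on x_1: x_1* = M/p_1, x_2* = 0.
Numerically: x_1* = 159, x_2* = 0.

x_1* = 159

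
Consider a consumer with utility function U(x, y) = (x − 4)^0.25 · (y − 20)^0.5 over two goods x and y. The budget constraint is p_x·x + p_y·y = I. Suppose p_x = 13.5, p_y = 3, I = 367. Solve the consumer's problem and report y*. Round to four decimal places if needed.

y* = 76.2222

This is Cobb-Douglas in (x−4, y−20): tangency gives 0.25·p_y·(y−20) = 0.5·p_x·(x−4).
Substituting into the budget: x* = 4 + 1/3·(I − 4·p_x − 20·p_y)/p_x, and y* = 20 + 2/3·(…)/p_y.
Discretionary income = 367 − 4·13.5 − 20·3 = 253; y* = 20 + 2/3·253/3 = 76.2222.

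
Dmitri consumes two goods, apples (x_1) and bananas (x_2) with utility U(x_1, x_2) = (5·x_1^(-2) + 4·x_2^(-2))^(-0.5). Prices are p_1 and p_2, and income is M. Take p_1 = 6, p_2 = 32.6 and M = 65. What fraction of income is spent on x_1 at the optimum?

share on x_1 = 0.2585

MRS = MU_x_1/MU_x_2 = (5/4)·(x_2/x_1)^(3). Set equal to p_1/p_2.
Hence x_2/x_1 = ((4/5)·p_1/p_2)^(1/(3)), i.e. raised to the 1/3 power.
Substitute x_2 = (x_2/x_1)·x_1 into the budget: x_1* = M/(p_1 + p_2·(x_2/x_1)).
Numerically x_2/x_1 = 0.528049, so x_1* = 65/(6 + 32.6·0.528049) = 2.8 and x_2* = 0.528049·2.8 = 1.4785.
Expenditure on x_1: 6·2.8 = 16.7999; share = 0.2585.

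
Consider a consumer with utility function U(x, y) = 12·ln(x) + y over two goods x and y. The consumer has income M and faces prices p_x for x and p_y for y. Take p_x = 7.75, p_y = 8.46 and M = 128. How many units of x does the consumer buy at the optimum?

Set MRS = p_x/p_y: (12/x)/1 = p_x/p_y.
So x*(p_x,p_y) = 12·p_y/p_x, independent of income; and y* = (M − 12·p_y)/p_y.
At the given prices: x* = 12·8.46/7.75 = 13.0994.

x* = 13.0994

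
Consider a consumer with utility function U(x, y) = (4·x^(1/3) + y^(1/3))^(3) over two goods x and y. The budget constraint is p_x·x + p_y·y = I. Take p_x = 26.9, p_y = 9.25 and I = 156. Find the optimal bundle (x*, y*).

x* = 4.7803, y* = 2.9633

MRS = MU_x/MU_y = 4·(y/x)^(2/3). Set equal to p_x/p_y.
Hence y/x = ((1/4)·p_x/p_y)^(1/(2/3)), i.e. raised to the 1.5 power.
With the ratio pinned down, the budget gives x* = I/(p_x + p_y·(y/x)) and y* = (y/x)·x*.
Numerically y/x = 0.619906, so x* = 156/(26.9 + 9.25·0.619906) = 4.7803 and y* = 0.619906·4.7803 = 2.9633.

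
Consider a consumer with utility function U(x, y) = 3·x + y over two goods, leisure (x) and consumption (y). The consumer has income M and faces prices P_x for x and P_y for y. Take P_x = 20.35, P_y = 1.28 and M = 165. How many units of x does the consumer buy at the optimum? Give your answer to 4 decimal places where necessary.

x* = 0

Perfect substitutes: compare marginal utility per dollar. 3/P_x vs 1/P_y → 0.1474 vs 0.7812.
y gives more utility per dollar, so spend all income on y: y* = M/P_y, x* = 0.
Numerically: x* = 0, y* = 128.9062.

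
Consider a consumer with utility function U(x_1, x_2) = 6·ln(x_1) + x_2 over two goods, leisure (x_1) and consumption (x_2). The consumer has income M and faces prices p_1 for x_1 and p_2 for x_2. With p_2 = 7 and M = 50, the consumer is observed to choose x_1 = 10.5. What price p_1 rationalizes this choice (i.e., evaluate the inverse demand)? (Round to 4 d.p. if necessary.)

p_1 = 4

Set MRS = p_1/p_2: (6/x_1)/1 = p_1/p_2.
So x_1*(p_1,p_2) = 6·p_2/p_1, independent of income; and x_2* = (M − 6·p_2)/p_2.
Set x_1* = 10.5 in the demand function and solve for p_1: p_1 = 4.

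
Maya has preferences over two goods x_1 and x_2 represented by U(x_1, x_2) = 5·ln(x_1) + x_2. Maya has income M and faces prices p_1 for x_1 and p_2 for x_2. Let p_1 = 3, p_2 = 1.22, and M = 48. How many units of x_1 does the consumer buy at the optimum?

x_1* = 2.0333

So x_1*(p_1,p_2) = 5·p_2/p_1, independent of income; and x_2* = (M − 5·p_2)/p_2.
At the given prices: x_1* = 5·1.22/3 = 2.0333.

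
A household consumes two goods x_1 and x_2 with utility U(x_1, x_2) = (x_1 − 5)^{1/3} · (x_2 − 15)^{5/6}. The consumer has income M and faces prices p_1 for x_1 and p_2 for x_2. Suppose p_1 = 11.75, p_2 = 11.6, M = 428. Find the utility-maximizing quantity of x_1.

x_1* = 9.7477

MRS = (2/5)·(x_2−15)/(x_1−5). Tangency with p_1/p_2 gives x_2−15 = (5/2)·(p_1/p_2)·(x_1−5).
Substituting into the budget: x_1* = 5 + 2/7·(M − 5·p_1 − 15·p_2)/p_1, and x_2* = 15 + 5/7·(…)/p_2.
Discretionary income = 428 − 5·11.75 − 15·11.6 = 195.25; x_1* = 5 + 2/7·195.25/11.75 = 9.7477.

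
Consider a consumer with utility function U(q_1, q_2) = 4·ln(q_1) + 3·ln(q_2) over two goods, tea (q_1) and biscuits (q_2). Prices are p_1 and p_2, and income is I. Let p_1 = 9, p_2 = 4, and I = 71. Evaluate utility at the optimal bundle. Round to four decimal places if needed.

V = 12.1106

At p_1=9, p_2=4, I=71: q_1* = 4/7·71/9 = 4.5079, q_2* = 7.6071.
Utility at the optimum: U(4.5079, 7.6071) = 12.1106.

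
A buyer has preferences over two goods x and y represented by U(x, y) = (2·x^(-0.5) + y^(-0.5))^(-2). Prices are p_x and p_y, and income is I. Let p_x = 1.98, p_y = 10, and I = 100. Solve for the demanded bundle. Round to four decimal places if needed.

From the CES first-order condition, 2·(y/x)^(1.5) = p_x/p_y.
Solve for the ratio: y/x = [(1/2)·p_x/p_y]^(2/3).
Substitute y = (y/x)·x into the budget: x* = I/(p_x + p_y·(y/x)).
Numerically y/x = 0.214005, so x* = 100/(1.98 + 10·0.214005) = 24.2716 and y* = 0.214005·24.2716 = 5.1942.

x* = 24.2716, y* = 5.1942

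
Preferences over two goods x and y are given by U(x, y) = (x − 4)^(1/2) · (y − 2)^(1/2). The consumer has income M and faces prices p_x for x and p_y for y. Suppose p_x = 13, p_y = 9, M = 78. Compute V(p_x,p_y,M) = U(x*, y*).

After buying the subsistence bundle (4, 2), a share 0.5 of the remaining income goes to x: x* = 4 + 0.5·(M − 4p_x − 2p_y)/p_x.
Discretionary income = 78 − 4·13 − 2·9 = 8; x* = 4 + 0.5·8/13 = 4.3077; y* = 2 + 0.5·8/9 = 2.4444.
Utility at the optimum: U(4.3077, 2.4444) = 0.3698.

V = 0.3698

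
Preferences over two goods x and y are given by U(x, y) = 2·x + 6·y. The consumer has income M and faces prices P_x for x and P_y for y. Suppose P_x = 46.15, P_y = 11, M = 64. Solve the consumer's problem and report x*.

x* = 0

y gives more utility per dollar, so spend all income on y: y* = M/P_y, x* = 0.
Numerically: x* = 0, y* = 5.8182.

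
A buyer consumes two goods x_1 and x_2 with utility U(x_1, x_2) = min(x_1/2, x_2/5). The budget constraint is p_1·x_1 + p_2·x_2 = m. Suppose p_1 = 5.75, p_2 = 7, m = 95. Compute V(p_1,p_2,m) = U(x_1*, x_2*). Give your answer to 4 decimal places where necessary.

V = 2.043

Leontief preferences: the optimum is at the kink where x_1/2 = x_2/5, i.e. x_2 = (5/2)·x_1.
Budget: p_1·x_1 + p_2·(5/2)·x_1 = m, so (2·p_1 + 5·p_2)·x_1 = 2·m.
Demand: x_1*(p_1,p_2,m) = 2·m/(2·p_1 + 5·p_2), x_2* = 5·m/(2·p_1 + 5·p_2).
Here 2·5.75 + 5·7 = 46.5, giving x_1* = 4.086 and x_2* = 10.2151.
Utility at the optimum: U(4.086, 10.2151) = 2.043.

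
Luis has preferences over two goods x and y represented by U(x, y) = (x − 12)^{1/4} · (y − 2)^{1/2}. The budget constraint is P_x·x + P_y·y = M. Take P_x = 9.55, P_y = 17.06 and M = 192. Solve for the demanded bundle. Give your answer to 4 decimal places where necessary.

x* = 13.5106, y* = 3.6913

MRS = (1/2)·(y−2)/(x−12). Tangency with P_x/P_y gives y−2 = 2·(P_x/P_y)·(x−12).
Substituting into the budget: x* = 12 + 1/3·(M − 12·P_x − 2·P_y)/P_x, and y* = 2 + 2/3·(…)/P_y.
Discretionary income = 192 − 12·9.55 − 2·17.06 = 43.28; x* = 12 + 1/3·43.28/9.55 = 13.5106; y* = 2 + 2/3·43.28/17.06 = 3.6913.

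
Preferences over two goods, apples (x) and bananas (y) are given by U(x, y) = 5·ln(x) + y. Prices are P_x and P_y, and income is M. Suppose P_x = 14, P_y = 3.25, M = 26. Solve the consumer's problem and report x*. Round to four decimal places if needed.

MU_x = 5/x, MU_y = 1. Tangency: 5/x = P_x/P_y.
So x*(P_x,P_y) = 5·P_y/P_x, independent of income; and y* = (M − 5·P_y)/P_y.
At the given prices: x* = 5·3.25/14 = 1.1607.

x* = 1.1607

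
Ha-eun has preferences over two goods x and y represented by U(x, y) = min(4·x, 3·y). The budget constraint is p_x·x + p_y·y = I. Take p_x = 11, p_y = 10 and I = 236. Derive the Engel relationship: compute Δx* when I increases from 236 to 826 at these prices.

Δx* = 24.2466

Demand: x*(p_x,p_y,I) = 3·I/(3·p_x + 4·p_y), y* = 4·I/(3·p_x + 4·p_y).
Here 3·11 + 4·10 = 73, giving x* = 9.6986.
At I' = 826: x* = 33.9452. Change: 33.9452 − 9.6986 = 24.2466.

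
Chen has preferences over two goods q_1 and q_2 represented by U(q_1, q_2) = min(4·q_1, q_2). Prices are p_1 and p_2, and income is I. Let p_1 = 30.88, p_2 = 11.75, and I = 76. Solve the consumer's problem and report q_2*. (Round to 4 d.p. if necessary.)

q_2* = 3.9034

Leontief preferences: the optimum is at the kink where q_1/1 = q_2/4, i.e. q_2 = 4·q_1.
Budget: p_1·q_1 + p_2·4·q_1 = I, so (p_1 + 4·p_2)·q_1 = I.
Demand: q_1*(p_1,p_2,I) = I/(p_1 + 4·p_2), q_2* = 4·I/(p_1 + 4·p_2).
Here 30.88 + 4·11.75 = 77.88, giving q_2* = 3.9034.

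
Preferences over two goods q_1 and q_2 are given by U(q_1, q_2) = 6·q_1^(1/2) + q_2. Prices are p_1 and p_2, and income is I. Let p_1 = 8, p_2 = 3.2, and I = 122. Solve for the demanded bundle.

q_1* = 1.44, q_2* = 34.525

Set MRS = p_1/p_2: 3·q_1^(−1/2) = p_1/p_2.
Solve: √q_1 = 3·p_2/p_1, so q_1*(p_1,p_2) = (3·p_2/p_1)², and q_2* = (I − p_1·q_1*)/p_2.
Plugging in: q_1* = (3·3.2/8)² = 1.44, q_2* = 34.525.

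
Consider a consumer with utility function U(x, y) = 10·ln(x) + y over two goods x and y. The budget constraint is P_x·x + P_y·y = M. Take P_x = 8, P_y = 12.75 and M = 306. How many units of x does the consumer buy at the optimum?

x* = 15.9375

MU_x = 10/x, MU_y = 1. Tangency: 10/x = P_x/P_y.
So x*(P_x,P_y) = 10·P_y/P_x, independent of income; and y* = (M − 10·P_y)/P_y.
At the given prices: x* = 10·12.75/8 = 15.9375.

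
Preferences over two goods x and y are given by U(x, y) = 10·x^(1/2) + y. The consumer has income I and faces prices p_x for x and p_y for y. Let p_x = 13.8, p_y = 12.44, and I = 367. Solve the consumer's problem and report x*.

x* = 20.3153

Solve: √x = 5·p_y/p_x, so x*(p_x,p_y) = (5·p_y/p_x)², and y* = (I − p_x·x*)/p_y.
Plugging in: x* = (5·12.44/13.8)² = 20.3153.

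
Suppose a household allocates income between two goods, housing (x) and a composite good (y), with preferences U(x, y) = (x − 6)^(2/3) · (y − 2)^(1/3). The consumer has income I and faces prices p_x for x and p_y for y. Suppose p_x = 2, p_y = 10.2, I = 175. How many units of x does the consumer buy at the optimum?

MRS = 2·(y−2)/(x−6). Tangency with p_x/p_y gives y−2 = (1/2)·(p_x/p_y)·(x−6).
Substituting into the budget: x* = 6 + 2/3·(I − 6·p_x − 2·p_y)/p_x, and y* = 2 + 1/3·(…)/p_y.
Discretionary income = 175 − 6·2 − 2·10.2 = 142.6; x* = 6 + 2/3·142.6/2 = 53.5333.

x* = 53.5333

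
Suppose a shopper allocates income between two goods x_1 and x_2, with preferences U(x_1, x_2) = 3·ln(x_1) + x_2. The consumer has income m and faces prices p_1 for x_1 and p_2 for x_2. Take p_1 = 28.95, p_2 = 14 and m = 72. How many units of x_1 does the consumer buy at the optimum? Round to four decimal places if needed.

So x_1*(p_1,p_2) = 3·p_2/p_1, independent of income; and x_2* = (m − 3·p_2)/p_2.
At the given prices: x_1* = 3·14/28.95 = 1.4508.

x_1* = 1.4508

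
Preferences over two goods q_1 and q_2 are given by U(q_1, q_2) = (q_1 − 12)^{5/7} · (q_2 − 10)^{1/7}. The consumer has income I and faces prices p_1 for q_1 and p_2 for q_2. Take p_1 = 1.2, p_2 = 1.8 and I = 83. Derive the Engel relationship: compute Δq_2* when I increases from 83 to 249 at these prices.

This is Cobb-Douglas in (q_1−12, q_2−10): tangency gives 5/7·p_2·(q_2−10) = 1/7·p_1·(q_1−12).
Substituting into the budget: q_1* = 12 + 5/6·(I − 12·p_1 − 10·p_2)/p_1, and q_2* = 10 + 1/6·(…)/p_2.
Discretionary income = 83 − 12·1.2 − 10·1.8 = 50.6; q_2* = 10 + 1/6·50.6/1.8 = 14.6852.
At I' = 249: q_2* = 30.0556. Change: 30.0556 − 14.6852 = 15.3704.

Δq_2* = 15.3704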